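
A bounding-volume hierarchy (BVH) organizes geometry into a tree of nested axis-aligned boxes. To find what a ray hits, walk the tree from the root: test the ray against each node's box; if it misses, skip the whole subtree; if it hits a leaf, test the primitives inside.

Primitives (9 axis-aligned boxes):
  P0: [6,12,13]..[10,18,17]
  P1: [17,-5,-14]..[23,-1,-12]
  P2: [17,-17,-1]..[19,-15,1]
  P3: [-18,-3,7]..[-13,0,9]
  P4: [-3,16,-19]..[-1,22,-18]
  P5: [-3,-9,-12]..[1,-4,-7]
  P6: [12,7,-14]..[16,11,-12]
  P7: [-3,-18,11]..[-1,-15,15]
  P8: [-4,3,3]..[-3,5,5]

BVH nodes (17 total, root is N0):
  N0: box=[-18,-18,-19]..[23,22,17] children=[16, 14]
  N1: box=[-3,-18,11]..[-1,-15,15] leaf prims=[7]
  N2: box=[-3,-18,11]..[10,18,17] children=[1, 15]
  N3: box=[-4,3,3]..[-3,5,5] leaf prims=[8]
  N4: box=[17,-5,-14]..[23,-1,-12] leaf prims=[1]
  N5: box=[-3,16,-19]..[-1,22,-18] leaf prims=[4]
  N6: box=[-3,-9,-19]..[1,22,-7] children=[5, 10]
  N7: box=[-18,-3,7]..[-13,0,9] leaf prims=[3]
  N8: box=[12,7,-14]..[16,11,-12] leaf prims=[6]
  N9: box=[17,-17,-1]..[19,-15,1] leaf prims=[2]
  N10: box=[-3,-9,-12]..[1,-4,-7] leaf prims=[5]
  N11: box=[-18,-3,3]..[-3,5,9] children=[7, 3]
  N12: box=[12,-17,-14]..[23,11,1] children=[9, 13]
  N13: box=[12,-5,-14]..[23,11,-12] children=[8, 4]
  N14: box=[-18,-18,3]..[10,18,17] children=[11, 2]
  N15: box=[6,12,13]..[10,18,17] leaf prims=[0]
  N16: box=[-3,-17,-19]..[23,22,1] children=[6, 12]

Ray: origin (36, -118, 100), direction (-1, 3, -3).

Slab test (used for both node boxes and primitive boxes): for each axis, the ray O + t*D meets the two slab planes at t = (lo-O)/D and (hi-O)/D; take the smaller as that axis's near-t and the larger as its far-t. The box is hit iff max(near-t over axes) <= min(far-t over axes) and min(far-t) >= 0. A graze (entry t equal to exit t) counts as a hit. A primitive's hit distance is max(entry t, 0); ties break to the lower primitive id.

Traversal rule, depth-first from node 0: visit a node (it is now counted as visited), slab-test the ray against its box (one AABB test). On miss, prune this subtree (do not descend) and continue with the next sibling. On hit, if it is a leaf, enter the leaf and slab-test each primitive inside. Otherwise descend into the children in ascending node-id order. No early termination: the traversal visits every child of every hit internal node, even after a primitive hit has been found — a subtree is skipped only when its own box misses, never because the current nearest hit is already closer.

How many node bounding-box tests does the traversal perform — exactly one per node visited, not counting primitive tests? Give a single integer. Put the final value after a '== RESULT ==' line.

Traverse from the root:
N0 x:[13,54] y:[100/3,140/3] z:[83/3,119/3] -> hit [100/3,119/3], descend [14, 16]
  N14 x:[26,54] y:[100/3,136/3] z:[83/3,97/3] -> miss, prune
  N16 x:[13,39] y:[101/3,140/3] z:[33,119/3] -> hit [101/3,39], descend [6, 12]
    N6 x:[35,39] y:[109/3,140/3] z:[107/3,119/3] -> hit [109/3,39], descend [5, 10]
      N5 x:[37,39] y:[134/3,140/3] z:[118/3,119/3] -> miss, prune
      N10 x:[35,39] y:[109/3,38] z:[107/3,112/3] -> hit [109/3,112/3] leaf, test {P5@t=109/3}
    N12 x:[13,24] y:[101/3,43] z:[33,38] -> miss, prune

Summary -> nodes [0, 14, 16, 6, 5, 10, 12]; box-tests=7; leaf-entries=1; first=P5

== RESULT ==
7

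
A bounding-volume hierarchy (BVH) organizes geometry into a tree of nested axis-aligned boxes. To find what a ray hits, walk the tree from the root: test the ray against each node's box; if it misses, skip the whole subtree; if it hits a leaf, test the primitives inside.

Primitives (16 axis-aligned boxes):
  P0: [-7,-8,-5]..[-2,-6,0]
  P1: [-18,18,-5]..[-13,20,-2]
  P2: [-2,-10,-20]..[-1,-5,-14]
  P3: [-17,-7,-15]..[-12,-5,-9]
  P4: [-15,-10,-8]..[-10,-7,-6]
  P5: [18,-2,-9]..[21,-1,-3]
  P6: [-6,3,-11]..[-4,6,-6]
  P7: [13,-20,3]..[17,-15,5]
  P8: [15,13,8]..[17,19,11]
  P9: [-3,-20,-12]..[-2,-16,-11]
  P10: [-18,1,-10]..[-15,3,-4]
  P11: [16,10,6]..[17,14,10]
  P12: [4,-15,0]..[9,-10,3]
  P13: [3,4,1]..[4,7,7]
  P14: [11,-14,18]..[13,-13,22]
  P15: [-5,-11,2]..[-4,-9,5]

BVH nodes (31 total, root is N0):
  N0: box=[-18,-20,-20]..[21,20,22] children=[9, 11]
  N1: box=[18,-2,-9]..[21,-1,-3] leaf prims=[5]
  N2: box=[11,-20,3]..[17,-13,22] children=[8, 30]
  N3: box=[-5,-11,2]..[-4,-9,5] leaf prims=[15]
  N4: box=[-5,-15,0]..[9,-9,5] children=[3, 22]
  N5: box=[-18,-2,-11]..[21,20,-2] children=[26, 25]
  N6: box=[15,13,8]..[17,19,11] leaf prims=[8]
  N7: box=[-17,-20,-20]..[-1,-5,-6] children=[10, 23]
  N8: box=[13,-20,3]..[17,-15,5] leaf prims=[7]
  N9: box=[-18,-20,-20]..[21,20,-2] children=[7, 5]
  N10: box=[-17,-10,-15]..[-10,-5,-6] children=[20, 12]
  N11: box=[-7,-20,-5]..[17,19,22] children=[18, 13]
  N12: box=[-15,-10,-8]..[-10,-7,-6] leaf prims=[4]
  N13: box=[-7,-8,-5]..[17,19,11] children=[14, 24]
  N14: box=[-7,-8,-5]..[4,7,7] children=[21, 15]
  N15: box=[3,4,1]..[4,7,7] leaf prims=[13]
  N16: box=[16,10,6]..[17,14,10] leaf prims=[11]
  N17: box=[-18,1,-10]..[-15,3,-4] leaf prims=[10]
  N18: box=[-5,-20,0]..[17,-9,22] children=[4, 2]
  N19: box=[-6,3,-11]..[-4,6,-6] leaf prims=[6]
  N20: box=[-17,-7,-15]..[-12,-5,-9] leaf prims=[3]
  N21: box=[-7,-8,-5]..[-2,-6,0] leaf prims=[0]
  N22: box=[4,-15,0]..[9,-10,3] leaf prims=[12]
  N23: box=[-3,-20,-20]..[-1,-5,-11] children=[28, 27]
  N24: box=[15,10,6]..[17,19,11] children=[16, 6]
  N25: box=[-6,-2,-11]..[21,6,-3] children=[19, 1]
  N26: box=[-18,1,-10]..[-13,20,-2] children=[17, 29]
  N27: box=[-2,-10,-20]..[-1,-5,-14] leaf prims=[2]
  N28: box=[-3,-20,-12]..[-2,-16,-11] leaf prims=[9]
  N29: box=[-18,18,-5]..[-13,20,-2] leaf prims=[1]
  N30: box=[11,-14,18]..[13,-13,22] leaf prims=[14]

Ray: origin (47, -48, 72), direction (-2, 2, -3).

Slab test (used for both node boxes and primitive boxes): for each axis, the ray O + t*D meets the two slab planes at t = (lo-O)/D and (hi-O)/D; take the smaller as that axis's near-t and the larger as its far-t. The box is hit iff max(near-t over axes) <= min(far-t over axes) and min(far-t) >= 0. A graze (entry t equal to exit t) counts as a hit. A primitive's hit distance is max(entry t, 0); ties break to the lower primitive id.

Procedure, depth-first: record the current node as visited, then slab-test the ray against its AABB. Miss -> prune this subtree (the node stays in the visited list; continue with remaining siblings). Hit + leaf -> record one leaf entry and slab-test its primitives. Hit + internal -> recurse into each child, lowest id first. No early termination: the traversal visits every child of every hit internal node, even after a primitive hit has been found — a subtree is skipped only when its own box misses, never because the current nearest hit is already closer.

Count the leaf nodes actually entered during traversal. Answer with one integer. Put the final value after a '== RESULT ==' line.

Walk:
N0 x:[13,65/2] y:[14,34] z:[50/3,92/3] -> hit [50/3,92/3], descend [9, 11]
  N9 x:[13,65/2] y:[14,34] z:[74/3,92/3] -> hit [74/3,92/3], descend [5, 7]
    N5 x:[13,65/2] y:[23,34] z:[74/3,83/3] -> hit [74/3,83/3], descend [25, 26]
      N25 x:[13,53/2] y:[23,27] z:[25,83/3] -> hit [25,53/2], descend [1, 19]
        N1 x:[13,29/2] y:[23,47/2] z:[25,27] -> miss, prune
        N19 x:[51/2,53/2] y:[51/2,27] z:[26,83/3] -> hit [26,53/2] leaf, test {P6@t=26}
      N26 x:[30,65/2] y:[49/2,34] z:[74/3,82/3] -> miss, prune
    N7 x:[24,32] y:[14,43/2] z:[26,92/3] -> miss, prune
  N11 x:[15,27] y:[14,67/2] z:[50/3,77/3] -> hit [50/3,77/3], descend [13, 18]
    N13 x:[15,27] y:[20,67/2] z:[61/3,77/3] -> hit [61/3,77/3], descend [14, 24]
      N14 x:[43/2,27] y:[20,55/2] z:[65/3,77/3] -> hit [65/3,77/3], descend [15, 21]
        N15 x:[43/2,22] y:[26,55/2] z:[65/3,71/3] -> miss, prune
        N21 x:[49/2,27] y:[20,21] z:[24,77/3] -> miss, prune
      N24 x:[15,16] y:[29,67/2] z:[61/3,22] -> miss, prune
    N18 x:[15,26] y:[14,39/2] z:[50/3,24] -> hit [50/3,39/2], descend [2, 4]
      N2 x:[15,18] y:[14,35/2] z:[50/3,23] -> hit [50/3,35/2], descend [8, 30]
        N8 x:[15,17] y:[14,33/2] z:[67/3,23] -> miss, prune
        N30 x:[17,18] y:[17,35/2] z:[50/3,18] -> hit [17,35/2] leaf, test {P14@t=17}
      N4 x:[19,26] y:[33/2,39/2] z:[67/3,24] -> miss, prune

19 AABB tests over nodes [0, 9, 5, 25, 1, 19, 26, 7, 11, 13, 14, 15, 21, 24, 18, 2, 8, 30, 4]; 2 leaves entered; closest P14.

== RESULT ==
2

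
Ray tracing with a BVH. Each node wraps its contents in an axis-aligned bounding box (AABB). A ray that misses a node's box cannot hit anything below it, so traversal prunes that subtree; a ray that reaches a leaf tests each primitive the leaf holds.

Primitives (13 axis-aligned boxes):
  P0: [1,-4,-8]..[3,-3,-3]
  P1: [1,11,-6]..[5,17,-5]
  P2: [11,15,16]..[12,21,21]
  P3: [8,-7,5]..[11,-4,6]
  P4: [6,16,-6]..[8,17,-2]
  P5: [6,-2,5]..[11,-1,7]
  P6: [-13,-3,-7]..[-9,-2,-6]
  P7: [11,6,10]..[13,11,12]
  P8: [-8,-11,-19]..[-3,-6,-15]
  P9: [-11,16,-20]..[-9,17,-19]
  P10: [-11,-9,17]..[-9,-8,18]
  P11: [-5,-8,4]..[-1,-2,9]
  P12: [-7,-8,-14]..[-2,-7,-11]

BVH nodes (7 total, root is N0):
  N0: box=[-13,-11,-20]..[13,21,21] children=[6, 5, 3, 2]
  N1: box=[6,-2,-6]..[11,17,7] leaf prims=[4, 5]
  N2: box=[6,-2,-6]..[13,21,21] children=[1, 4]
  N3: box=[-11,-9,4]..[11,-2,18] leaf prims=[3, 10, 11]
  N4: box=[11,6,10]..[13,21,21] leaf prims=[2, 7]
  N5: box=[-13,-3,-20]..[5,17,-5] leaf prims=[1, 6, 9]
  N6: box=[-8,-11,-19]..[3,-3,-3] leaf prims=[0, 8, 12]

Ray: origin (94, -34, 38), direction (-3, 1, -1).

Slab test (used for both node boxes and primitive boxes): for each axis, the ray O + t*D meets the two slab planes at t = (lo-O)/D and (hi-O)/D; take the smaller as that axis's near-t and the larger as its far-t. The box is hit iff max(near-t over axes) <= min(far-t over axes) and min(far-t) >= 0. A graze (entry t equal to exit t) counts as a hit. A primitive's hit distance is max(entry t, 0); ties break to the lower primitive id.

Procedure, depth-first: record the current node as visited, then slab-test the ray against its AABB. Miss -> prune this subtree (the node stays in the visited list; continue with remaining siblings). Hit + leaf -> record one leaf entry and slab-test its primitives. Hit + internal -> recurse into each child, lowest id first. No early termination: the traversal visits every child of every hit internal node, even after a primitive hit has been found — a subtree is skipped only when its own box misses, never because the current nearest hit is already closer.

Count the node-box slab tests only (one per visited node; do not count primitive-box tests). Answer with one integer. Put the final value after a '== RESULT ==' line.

Traverse from the root:
N0 x:[27,107/3] y:[23,55] z:[17,58] -> hit [27,107/3], descend [2, 3, 5, 6]
  N2 x:[27,88/3] y:[32,55] z:[17,44] -> miss, prune
  N3 x:[83/3,35] y:[25,32] z:[20,34] -> hit [83/3,32] leaf, test {P3(miss), P10(miss), P11@t=95/3}
  N5 x:[89/3,107/3] y:[31,51] z:[43,58] -> miss, prune
  N6 x:[91/3,34] y:[23,31] z:[41,57] -> miss, prune

5 AABB tests over nodes [0, 2, 3, 5, 6]; 1 leaf entered; closest P11.

== RESULT ==
5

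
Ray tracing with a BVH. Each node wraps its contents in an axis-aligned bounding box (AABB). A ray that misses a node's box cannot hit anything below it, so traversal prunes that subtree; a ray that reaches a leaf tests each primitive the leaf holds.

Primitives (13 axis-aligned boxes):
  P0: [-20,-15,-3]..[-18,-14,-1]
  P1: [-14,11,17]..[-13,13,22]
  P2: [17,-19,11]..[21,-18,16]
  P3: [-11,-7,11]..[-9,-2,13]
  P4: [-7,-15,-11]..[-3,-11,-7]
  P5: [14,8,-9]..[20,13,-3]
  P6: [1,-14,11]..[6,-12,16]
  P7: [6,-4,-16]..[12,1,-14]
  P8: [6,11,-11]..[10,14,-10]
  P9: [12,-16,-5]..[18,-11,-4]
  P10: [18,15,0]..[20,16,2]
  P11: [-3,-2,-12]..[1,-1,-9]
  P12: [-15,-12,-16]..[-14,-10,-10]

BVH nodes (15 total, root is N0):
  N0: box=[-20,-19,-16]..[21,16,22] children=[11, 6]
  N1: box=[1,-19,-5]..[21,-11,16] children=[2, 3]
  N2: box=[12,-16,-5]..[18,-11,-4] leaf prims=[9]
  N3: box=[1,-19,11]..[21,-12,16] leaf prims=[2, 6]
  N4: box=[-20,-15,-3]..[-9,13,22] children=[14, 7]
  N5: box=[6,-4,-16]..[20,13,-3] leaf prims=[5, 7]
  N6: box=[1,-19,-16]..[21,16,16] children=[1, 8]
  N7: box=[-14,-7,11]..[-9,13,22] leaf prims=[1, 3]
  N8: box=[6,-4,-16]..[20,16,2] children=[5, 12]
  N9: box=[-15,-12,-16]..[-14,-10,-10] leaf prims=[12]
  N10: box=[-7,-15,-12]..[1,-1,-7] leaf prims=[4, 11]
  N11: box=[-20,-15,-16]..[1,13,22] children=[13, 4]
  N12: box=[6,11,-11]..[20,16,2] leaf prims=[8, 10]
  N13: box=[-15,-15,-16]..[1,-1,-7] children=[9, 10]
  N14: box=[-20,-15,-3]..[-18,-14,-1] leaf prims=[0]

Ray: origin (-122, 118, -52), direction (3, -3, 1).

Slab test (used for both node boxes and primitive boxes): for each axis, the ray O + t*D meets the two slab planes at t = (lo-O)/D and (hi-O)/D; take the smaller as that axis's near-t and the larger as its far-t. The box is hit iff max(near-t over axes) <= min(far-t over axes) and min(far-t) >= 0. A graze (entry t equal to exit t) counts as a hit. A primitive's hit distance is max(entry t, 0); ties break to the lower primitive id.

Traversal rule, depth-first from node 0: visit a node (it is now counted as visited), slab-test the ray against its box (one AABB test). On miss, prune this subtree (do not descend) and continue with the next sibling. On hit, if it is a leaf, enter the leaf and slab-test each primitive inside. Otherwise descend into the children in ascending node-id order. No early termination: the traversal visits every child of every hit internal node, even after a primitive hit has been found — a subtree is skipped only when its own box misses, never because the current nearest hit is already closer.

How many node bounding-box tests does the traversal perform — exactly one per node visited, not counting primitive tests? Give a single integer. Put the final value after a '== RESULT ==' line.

Walk:
N0 x:[34,143/3] y:[34,137/3] z:[36,74] -> hit [36,137/3], descend [6, 11]
  N6 x:[41,143/3] y:[34,137/3] z:[36,68] -> hit [41,137/3], descend [1, 8]
    N1 x:[41,143/3] y:[43,137/3] z:[47,68] -> miss, prune
    N8 x:[128/3,142/3] y:[34,122/3] z:[36,54] -> miss, prune
  N11 x:[34,41] y:[35,133/3] z:[36,74] -> hit [36,41], descend [4, 13]
    N4 x:[34,113/3] y:[35,133/3] z:[49,74] -> miss, prune
    N13 x:[107/3,41] y:[119/3,133/3] z:[36,45] -> hit [119/3,41], descend [9, 10]
      N9 x:[107/3,36] y:[128/3,130/3] z:[36,42] -> miss, prune
      N10 x:[115/3,41] y:[119/3,133/3] z:[40,45] -> hit [40,41] leaf, test {P4(miss), P11@t=40}

Visited [0, 6, 1, 8, 11, 4, 13, 9, 10]. Tests: 9 box, 1 leaf. Nearest: P11.

== RESULT ==
9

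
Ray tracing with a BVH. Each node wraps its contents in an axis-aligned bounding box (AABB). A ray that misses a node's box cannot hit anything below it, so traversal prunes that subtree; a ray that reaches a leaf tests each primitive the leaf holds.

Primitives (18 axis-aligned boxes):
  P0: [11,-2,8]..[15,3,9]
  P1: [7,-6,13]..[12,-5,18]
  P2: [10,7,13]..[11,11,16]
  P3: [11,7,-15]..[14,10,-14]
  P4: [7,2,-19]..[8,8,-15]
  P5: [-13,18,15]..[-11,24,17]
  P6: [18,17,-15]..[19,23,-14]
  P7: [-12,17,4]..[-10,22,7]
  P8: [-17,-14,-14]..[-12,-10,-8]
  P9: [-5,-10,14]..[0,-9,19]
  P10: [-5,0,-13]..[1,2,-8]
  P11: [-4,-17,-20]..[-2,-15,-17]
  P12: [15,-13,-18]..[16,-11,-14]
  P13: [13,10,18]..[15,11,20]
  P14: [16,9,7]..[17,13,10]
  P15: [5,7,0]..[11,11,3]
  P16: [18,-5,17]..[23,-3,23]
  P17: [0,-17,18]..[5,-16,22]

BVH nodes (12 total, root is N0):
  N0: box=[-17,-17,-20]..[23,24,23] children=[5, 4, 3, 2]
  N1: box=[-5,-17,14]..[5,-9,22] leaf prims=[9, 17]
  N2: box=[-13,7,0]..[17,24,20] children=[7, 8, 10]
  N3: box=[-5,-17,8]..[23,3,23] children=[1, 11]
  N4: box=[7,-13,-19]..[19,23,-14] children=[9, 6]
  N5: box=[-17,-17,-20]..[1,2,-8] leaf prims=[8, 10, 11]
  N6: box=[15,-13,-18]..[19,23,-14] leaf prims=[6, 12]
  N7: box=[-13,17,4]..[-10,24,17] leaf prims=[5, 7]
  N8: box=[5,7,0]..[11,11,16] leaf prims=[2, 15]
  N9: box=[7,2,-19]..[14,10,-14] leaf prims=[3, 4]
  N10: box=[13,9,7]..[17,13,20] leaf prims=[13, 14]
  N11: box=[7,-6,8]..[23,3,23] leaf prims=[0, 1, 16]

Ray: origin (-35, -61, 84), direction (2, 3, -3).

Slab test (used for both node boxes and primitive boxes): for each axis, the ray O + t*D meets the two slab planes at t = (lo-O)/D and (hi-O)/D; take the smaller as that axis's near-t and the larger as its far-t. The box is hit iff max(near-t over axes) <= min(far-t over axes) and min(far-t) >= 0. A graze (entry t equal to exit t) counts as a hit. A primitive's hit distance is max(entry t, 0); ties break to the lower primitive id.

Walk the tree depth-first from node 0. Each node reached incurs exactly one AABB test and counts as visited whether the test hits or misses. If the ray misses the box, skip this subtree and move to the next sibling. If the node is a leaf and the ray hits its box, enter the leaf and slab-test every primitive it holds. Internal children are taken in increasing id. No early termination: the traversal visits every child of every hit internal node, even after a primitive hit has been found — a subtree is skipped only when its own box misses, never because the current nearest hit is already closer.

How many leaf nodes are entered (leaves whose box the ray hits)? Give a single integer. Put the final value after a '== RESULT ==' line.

Walk:
N0 x:[9,29] y:[44/3,85/3] z:[61/3,104/3] -> hit [61/3,85/3], descend [2, 3, 4, 5]
  N2 x:[11,26] y:[68/3,85/3] z:[64/3,28] -> hit [68/3,26], descend [7, 8, 10]
    N7 x:[11,25/2] y:[26,85/3] z:[67/3,80/3] -> miss, prune
    N8 x:[20,23] y:[68/3,24] z:[68/3,28] -> hit [68/3,23] leaf, test {P2@t=68/3, P15(miss)}
    N10 x:[24,26] y:[70/3,74/3] z:[64/3,77/3] -> hit [24,74/3] leaf, test {P13(miss), P14(miss)}
  N3 x:[15,29] y:[44/3,64/3] z:[61/3,76/3] -> hit [61/3,64/3], descend [1, 11]
    N1 x:[15,20] y:[44/3,52/3] z:[62/3,70/3] -> miss, prune
    N11 x:[21,29] y:[55/3,64/3] z:[61/3,76/3] -> hit [21,64/3] leaf, test {P0(miss), P1(miss), P16(miss)}
  N4 x:[21,27] y:[16,28] z:[98/3,103/3] -> miss, prune
  N5 x:[9,18] y:[44/3,21] z:[92/3,104/3] -> miss, prune

order=[0, 2, 7, 8, 10, 3, 1, 11, 4, 5]  |boxes|=10  |leaves|=3  hit=P2

== RESULT ==
3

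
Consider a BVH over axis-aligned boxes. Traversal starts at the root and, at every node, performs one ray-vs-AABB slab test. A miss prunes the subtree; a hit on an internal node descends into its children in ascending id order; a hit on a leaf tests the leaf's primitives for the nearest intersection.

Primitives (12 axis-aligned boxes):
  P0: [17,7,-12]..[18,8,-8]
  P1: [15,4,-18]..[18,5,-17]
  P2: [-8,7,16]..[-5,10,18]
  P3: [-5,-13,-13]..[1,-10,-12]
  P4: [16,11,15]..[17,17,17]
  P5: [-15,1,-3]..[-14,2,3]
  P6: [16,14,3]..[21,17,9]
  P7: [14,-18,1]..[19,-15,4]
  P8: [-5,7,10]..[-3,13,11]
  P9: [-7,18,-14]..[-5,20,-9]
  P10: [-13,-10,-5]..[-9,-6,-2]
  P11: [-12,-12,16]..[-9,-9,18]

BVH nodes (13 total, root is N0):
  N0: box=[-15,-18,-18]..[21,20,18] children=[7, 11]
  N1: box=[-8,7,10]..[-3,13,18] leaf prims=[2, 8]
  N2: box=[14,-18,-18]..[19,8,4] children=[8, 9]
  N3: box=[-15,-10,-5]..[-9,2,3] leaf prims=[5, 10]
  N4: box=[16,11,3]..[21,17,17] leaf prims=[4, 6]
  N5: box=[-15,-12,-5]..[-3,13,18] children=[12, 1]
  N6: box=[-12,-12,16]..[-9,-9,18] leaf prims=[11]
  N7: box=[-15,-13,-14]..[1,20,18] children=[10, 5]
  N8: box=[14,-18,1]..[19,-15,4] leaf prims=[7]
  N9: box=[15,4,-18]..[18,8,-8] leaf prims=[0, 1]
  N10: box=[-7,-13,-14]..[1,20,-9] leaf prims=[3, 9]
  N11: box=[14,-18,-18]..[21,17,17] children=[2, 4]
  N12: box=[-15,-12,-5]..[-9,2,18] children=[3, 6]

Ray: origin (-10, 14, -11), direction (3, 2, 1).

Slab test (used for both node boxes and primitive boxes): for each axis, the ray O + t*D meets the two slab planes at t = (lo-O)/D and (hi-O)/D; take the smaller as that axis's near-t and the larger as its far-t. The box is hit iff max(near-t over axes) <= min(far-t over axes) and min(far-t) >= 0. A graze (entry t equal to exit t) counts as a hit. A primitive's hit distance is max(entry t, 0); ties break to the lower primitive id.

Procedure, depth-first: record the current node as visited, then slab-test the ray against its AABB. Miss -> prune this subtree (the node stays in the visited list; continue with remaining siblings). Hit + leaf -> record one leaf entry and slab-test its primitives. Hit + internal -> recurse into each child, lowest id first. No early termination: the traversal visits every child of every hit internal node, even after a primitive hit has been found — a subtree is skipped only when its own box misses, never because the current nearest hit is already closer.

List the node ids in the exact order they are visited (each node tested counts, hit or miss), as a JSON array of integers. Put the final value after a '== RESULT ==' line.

Traverse from the root:
N0 x:[-5/3,31/3] y:[-16,3] z:[-7,29] -> hit [-5/3,3], descend [7, 11]
  N7 x:[-5/3,11/3] y:[-27/2,3] z:[-3,29] -> hit [-5/3,3], descend [5, 10]
    N5 x:[-5/3,7/3] y:[-13,-1/2] z:[6,29] -> miss, prune
    N10 x:[1,11/3] y:[-27/2,3] z:[-3,2] -> hit [1,2] leaf, test {P3(miss), P9(miss)}
  N11 x:[8,31/3] y:[-16,3/2] z:[-7,28] -> miss, prune

Visited [0, 7, 5, 10, 11]. Tests: 5 box, 1 leaf. Nearest: miss.

== RESULT ==
[0, 7, 5, 10, 11]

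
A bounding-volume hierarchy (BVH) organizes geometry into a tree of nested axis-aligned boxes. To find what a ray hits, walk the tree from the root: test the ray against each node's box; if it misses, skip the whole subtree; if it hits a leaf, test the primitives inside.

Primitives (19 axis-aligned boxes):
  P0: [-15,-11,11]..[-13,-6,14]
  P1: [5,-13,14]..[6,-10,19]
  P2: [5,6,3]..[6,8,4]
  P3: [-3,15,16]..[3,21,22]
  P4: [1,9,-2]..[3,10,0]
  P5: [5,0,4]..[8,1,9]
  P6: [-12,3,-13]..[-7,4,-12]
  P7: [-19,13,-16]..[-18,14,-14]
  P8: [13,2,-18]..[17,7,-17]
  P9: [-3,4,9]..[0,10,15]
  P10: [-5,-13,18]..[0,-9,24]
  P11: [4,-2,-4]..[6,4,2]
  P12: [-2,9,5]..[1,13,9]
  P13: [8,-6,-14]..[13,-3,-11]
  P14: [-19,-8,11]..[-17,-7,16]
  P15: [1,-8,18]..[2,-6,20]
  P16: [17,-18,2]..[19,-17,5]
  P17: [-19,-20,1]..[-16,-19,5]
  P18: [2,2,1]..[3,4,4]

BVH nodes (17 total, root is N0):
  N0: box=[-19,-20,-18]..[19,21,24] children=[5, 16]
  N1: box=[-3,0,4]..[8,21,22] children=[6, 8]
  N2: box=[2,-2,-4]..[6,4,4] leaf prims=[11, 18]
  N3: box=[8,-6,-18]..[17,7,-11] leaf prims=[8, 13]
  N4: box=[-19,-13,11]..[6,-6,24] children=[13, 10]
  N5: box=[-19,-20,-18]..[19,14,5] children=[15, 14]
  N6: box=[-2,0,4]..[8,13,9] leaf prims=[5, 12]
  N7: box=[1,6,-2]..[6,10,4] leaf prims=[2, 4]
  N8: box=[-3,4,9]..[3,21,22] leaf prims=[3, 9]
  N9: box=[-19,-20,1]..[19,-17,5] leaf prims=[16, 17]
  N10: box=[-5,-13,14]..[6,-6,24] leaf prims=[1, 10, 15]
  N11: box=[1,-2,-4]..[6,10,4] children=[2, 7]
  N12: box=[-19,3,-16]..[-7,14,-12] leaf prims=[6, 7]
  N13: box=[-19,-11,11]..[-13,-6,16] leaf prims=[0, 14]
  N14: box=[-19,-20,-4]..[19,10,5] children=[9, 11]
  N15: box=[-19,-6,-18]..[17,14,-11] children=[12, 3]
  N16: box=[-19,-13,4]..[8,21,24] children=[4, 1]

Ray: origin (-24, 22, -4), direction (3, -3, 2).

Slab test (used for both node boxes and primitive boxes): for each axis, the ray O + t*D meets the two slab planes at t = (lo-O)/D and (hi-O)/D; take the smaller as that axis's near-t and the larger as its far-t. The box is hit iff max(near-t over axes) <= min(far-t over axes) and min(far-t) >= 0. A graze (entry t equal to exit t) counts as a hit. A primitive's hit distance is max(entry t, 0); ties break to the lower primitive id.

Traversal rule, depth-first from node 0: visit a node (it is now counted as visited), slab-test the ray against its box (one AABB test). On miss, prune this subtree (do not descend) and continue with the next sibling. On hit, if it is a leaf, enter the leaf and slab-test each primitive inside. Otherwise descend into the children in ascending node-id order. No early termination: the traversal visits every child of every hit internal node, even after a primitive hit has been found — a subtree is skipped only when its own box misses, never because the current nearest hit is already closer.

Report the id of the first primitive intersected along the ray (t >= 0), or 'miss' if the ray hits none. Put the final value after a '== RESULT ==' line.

Trace the traversal:
N0 x:[5/3,43/3] y:[1/3,14] z:[-7,14] -> hit [5/3,14], descend [5, 16]
  N5 x:[5/3,43/3] y:[8/3,14] z:[-7,9/2] -> hit [8/3,9/2], descend [14, 15]
    N14 x:[5/3,43/3] y:[4,14] z:[0,9/2] -> hit [4,9/2], descend [9, 11]
      N9 x:[5/3,43/3] y:[13,14] z:[5/2,9/2] -> miss, prune
      N11 x:[25/3,10] y:[4,8] z:[0,4] -> miss, prune
    N15 x:[5/3,41/3] y:[8/3,28/3] z:[-7,-7/2] -> miss, prune
  N16 x:[5/3,32/3] y:[1/3,35/3] z:[4,14] -> hit [4,32/3], descend [1, 4]
    N1 x:[7,32/3] y:[1/3,22/3] z:[4,13] -> hit [7,22/3], descend [6, 8]
      N6 x:[22/3,32/3] y:[3,22/3] z:[4,13/2] -> miss, prune
      N8 x:[7,9] y:[1/3,6] z:[13/2,13] -> miss, prune
    N4 x:[5/3,10] y:[28/3,35/3] z:[15/2,14] -> hit [28/3,10], descend [10, 13]
      N10 x:[19/3,10] y:[28/3,35/3] z:[9,14] -> hit [28/3,10] leaf, test {P1(miss), P10(miss), P15(miss)}
      N13 x:[5/3,11/3] y:[28/3,11] z:[15/2,10] -> miss, prune

13 AABB tests over nodes [0, 5, 14, 9, 11, 15, 16, 1, 6, 8, 4, 10, 13]; 1 leaf entered; closest miss.

== RESULT ==
miss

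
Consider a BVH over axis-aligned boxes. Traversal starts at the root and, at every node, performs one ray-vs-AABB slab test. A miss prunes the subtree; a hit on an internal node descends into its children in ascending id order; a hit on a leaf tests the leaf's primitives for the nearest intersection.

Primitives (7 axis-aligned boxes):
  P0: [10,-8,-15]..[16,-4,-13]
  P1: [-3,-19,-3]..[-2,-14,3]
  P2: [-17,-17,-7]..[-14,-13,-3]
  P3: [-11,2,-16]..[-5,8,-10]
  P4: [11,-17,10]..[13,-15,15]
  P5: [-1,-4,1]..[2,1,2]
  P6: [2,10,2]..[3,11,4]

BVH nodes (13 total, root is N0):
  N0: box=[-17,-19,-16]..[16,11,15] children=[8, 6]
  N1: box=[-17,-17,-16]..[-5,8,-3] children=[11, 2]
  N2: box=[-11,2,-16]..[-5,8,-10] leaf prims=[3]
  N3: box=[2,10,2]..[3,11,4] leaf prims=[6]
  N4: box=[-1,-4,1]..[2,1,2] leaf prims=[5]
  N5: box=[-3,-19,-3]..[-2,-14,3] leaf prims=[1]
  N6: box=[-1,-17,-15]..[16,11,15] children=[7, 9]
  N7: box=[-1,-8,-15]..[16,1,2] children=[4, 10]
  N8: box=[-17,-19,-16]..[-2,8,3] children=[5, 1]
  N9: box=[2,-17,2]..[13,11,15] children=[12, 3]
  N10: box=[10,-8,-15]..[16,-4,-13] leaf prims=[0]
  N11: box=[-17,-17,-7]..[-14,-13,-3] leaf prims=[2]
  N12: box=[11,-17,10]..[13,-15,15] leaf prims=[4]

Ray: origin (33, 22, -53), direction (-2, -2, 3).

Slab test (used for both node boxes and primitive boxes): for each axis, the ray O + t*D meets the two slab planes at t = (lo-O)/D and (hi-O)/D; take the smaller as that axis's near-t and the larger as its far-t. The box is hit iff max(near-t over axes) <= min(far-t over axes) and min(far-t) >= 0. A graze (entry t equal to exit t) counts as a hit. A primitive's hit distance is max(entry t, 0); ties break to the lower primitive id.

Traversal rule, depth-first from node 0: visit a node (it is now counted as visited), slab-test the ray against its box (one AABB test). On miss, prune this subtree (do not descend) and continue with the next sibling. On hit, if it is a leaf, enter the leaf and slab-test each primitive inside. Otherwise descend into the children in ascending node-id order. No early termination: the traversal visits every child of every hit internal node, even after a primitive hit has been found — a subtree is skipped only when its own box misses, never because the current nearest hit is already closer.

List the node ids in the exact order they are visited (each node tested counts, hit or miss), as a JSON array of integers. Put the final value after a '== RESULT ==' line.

Trace the traversal:
N0 x:[17/2,25] y:[11/2,41/2] z:[37/3,68/3] -> hit [37/3,41/2], descend [6, 8]
  N6 x:[17/2,17] y:[11/2,39/2] z:[38/3,68/3] -> hit [38/3,17], descend [7, 9]
    N7 x:[17/2,17] y:[21/2,15] z:[38/3,55/3] -> hit [38/3,15], descend [4, 10]
      N4 x:[31/2,17] y:[21/2,13] z:[18,55/3] -> miss, prune
      N10 x:[17/2,23/2] y:[13,15] z:[38/3,40/3] -> miss, prune
    N9 x:[10,31/2] y:[11/2,39/2] z:[55/3,68/3] -> miss, prune
  N8 x:[35/2,25] y:[7,41/2] z:[37/3,56/3] -> hit [35/2,56/3], descend [1, 5]
    N1 x:[19,25] y:[7,39/2] z:[37/3,50/3] -> miss, prune
    N5 x:[35/2,18] y:[18,41/2] z:[50/3,56/3] -> hit [18,18] leaf, test {P1@t=18}

Visited [0, 6, 7, 4, 10, 9, 8, 1, 5]. Tests: 9 box, 1 leaf. Nearest: P1.

== RESULT ==
[0, 6, 7, 4, 10, 9, 8, 1, 5]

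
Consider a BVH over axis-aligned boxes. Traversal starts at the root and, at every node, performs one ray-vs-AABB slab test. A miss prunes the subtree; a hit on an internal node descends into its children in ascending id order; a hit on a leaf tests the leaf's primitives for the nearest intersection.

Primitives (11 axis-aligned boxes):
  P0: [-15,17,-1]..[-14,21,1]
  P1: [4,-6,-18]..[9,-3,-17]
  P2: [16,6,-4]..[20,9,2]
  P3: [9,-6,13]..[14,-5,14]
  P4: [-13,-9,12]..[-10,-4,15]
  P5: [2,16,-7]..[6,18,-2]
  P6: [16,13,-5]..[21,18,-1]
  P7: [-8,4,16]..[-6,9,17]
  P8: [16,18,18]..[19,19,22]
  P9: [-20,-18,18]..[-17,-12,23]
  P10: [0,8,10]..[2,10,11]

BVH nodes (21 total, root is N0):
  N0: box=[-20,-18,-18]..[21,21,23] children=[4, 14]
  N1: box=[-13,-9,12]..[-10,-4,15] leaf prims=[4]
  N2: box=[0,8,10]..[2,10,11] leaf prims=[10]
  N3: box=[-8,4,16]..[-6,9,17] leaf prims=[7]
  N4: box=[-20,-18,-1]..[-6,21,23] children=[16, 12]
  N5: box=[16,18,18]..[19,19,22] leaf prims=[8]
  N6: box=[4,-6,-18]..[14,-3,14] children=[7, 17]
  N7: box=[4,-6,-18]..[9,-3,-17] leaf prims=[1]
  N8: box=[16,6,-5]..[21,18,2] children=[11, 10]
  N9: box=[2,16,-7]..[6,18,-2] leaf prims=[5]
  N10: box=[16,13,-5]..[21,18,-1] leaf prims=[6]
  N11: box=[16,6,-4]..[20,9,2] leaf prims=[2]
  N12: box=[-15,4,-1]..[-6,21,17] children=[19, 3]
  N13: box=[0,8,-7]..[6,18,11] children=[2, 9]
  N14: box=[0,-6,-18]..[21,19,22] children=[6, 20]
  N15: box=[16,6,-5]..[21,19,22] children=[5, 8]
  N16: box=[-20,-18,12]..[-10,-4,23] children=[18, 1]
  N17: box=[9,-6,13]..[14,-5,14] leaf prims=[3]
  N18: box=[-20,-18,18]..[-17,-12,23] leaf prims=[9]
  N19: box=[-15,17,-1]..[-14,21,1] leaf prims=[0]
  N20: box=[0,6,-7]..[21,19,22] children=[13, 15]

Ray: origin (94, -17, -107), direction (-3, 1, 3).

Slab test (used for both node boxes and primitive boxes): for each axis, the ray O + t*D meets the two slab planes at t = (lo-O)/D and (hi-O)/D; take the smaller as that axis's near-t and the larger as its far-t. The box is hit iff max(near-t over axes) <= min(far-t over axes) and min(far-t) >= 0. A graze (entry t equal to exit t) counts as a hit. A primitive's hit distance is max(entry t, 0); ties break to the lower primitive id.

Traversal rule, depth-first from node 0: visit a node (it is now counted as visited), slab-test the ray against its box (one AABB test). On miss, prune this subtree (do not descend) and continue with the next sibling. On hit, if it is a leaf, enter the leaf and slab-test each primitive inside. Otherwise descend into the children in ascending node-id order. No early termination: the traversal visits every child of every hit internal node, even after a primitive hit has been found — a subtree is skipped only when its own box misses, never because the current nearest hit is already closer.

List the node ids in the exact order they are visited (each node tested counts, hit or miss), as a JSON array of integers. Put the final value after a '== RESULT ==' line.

Walk:
N0 x:[73/3,38] y:[-1,38] z:[89/3,130/3] -> hit [89/3,38], descend [4, 14]
  N4 x:[100/3,38] y:[-1,38] z:[106/3,130/3] -> hit [106/3,38], descend [12, 16]
    N12 x:[100/3,109/3] y:[21,38] z:[106/3,124/3] -> hit [106/3,109/3], descend [3, 19]
      N3 x:[100/3,34] y:[21,26] z:[41,124/3] -> miss, prune
      N19 x:[36,109/3] y:[34,38] z:[106/3,36] -> hit [36,36] leaf, test {P0@t=36}
    N16 x:[104/3,38] y:[-1,13] z:[119/3,130/3] -> miss, prune
  N14 x:[73/3,94/3] y:[11,36] z:[89/3,43] -> hit [89/3,94/3], descend [6, 20]
    N6 x:[80/3,30] y:[11,14] z:[89/3,121/3] -> miss, prune
    N20 x:[73/3,94/3] y:[23,36] z:[100/3,43] -> miss, prune

9 AABB tests over nodes [0, 4, 12, 3, 19, 16, 14, 6, 20]; 1 leaf entered; closest P0.

== RESULT ==
[0, 4, 12, 3, 19, 16, 14, 6, 20]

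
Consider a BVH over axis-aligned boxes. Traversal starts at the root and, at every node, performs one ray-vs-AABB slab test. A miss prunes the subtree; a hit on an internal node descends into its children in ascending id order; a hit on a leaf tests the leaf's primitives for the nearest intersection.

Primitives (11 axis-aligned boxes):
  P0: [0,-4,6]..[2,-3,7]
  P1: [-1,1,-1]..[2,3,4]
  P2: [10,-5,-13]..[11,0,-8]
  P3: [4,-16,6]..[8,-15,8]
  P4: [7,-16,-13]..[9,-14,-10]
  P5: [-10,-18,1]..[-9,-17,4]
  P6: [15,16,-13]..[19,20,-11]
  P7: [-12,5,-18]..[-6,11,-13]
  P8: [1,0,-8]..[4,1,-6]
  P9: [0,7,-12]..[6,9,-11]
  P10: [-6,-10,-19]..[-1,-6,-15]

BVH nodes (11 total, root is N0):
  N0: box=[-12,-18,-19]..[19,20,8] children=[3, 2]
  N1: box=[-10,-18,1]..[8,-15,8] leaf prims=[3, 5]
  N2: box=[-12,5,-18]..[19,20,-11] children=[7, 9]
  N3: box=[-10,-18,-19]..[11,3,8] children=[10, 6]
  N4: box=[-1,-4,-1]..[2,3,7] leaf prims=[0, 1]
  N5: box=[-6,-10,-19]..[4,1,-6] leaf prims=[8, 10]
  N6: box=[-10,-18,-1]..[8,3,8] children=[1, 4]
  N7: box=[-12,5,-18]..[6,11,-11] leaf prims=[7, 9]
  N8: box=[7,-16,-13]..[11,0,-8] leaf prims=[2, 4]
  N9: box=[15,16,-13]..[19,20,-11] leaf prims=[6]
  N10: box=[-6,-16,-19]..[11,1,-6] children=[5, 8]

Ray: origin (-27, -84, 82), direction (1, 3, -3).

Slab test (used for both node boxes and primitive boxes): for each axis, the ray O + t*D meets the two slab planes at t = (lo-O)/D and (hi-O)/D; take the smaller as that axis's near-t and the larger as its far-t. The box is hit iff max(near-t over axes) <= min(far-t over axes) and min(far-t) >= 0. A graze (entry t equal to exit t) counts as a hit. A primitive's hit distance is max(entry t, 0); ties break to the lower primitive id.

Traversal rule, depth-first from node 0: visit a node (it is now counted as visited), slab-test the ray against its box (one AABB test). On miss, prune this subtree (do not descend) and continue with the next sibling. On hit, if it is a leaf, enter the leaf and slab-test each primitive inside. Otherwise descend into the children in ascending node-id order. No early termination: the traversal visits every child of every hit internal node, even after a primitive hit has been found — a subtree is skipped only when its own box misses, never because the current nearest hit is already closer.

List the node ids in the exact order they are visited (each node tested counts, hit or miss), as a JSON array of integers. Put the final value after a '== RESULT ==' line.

Trace the traversal:
N0 x:[15,46] y:[22,104/3] z:[74/3,101/3] -> hit [74/3,101/3], descend [2, 3]
  N2 x:[15,46] y:[89/3,104/3] z:[31,100/3] -> hit [31,100/3], descend [7, 9]
    N7 x:[15,33] y:[89/3,95/3] z:[31,100/3] -> hit [31,95/3] leaf, test {P7(miss), P9@t=31}
    N9 x:[42,46] y:[100/3,104/3] z:[31,95/3] -> miss, prune
  N3 x:[17,38] y:[22,29] z:[74/3,101/3] -> hit [74/3,29], descend [6, 10]
    N6 x:[17,35] y:[22,29] z:[74/3,83/3] -> hit [74/3,83/3], descend [1, 4]
      N1 x:[17,35] y:[22,23] z:[74/3,27] -> miss, prune
      N4 x:[26,29] y:[80/3,29] z:[25,83/3] -> hit [80/3,83/3] leaf, test {P0(miss), P1(miss)}
    N10 x:[21,38] y:[68/3,85/3] z:[88/3,101/3] -> miss, prune

Summary -> nodes [0, 2, 7, 9, 3, 6, 1, 4, 10]; box-tests=9; leaf-entries=2; first=P9

== RESULT ==
[0, 2, 7, 9, 3, 6, 1, 4, 10]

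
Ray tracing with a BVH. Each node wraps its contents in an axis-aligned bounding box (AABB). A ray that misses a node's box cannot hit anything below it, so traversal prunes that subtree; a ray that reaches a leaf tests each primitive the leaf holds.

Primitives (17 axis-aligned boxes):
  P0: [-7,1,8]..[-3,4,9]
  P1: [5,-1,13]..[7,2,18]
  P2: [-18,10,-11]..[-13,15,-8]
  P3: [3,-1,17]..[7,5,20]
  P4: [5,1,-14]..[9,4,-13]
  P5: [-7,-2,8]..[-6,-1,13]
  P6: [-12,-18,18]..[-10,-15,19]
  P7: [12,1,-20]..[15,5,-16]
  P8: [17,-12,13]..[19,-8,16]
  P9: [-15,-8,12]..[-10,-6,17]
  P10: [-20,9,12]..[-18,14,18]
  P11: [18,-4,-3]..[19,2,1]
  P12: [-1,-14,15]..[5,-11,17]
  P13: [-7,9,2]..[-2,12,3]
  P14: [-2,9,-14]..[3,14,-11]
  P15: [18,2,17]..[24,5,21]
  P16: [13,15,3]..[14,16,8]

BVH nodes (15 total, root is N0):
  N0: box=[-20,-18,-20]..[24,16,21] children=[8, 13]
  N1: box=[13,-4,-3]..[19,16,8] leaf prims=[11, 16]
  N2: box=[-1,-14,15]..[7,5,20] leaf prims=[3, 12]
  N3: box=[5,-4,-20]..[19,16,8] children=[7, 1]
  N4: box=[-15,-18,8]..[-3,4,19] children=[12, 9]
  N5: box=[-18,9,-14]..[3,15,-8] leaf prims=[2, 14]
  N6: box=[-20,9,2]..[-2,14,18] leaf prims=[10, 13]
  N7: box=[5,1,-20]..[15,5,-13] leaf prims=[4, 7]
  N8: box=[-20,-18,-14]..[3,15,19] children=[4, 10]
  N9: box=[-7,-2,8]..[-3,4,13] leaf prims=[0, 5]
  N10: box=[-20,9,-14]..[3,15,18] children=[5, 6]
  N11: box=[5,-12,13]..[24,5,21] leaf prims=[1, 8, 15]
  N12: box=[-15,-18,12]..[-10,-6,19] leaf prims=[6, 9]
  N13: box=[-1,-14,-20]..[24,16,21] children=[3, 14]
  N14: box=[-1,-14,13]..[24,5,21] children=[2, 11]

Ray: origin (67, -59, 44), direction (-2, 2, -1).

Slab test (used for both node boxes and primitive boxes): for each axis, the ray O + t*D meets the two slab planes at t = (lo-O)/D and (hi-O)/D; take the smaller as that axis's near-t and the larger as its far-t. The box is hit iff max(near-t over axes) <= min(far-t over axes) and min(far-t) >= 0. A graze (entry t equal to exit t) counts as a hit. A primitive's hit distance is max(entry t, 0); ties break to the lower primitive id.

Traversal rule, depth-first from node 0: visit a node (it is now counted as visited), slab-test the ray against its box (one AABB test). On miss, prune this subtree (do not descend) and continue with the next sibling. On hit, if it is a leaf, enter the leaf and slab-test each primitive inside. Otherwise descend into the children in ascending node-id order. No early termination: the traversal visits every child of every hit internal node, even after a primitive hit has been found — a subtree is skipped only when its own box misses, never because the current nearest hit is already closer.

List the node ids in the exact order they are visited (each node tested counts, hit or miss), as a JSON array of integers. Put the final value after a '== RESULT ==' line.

Walk:
N0 x:[43/2,87/2] y:[41/2,75/2] z:[23,64] -> hit [23,75/2], descend [8, 13]
  N8 x:[32,87/2] y:[41/2,37] z:[25,58] -> hit [32,37], descend [4, 10]
    N4 x:[35,41] y:[41/2,63/2] z:[25,36] -> miss, prune
    N10 x:[32,87/2] y:[34,37] z:[26,58] -> hit [34,37], descend [5, 6]
      N5 x:[32,85/2] y:[34,37] z:[52,58] -> miss, prune
      N6 x:[69/2,87/2] y:[34,73/2] z:[26,42] -> hit [69/2,73/2] leaf, test {P10(miss), P13(miss)}
  N13 x:[43/2,34] y:[45/2,75/2] z:[23,64] -> hit [23,34], descend [3, 14]
    N3 x:[24,31] y:[55/2,75/2] z:[36,64] -> miss, prune
    N14 x:[43/2,34] y:[45/2,32] z:[23,31] -> hit [23,31], descend [2, 11]
      N2 x:[30,34] y:[45/2,32] z:[24,29] -> miss, prune
      N11 x:[43/2,31] y:[47/2,32] z:[23,31] -> hit [47/2,31] leaf, test {P1@t=30, P8(miss), P15(miss)}

Visited [0, 8, 4, 10, 5, 6, 13, 3, 14, 2, 11]. Tests: 11 box, 2 leaf. Nearest: P1.

== RESULT ==
[0, 8, 4, 10, 5, 6, 13, 3, 14, 2, 11]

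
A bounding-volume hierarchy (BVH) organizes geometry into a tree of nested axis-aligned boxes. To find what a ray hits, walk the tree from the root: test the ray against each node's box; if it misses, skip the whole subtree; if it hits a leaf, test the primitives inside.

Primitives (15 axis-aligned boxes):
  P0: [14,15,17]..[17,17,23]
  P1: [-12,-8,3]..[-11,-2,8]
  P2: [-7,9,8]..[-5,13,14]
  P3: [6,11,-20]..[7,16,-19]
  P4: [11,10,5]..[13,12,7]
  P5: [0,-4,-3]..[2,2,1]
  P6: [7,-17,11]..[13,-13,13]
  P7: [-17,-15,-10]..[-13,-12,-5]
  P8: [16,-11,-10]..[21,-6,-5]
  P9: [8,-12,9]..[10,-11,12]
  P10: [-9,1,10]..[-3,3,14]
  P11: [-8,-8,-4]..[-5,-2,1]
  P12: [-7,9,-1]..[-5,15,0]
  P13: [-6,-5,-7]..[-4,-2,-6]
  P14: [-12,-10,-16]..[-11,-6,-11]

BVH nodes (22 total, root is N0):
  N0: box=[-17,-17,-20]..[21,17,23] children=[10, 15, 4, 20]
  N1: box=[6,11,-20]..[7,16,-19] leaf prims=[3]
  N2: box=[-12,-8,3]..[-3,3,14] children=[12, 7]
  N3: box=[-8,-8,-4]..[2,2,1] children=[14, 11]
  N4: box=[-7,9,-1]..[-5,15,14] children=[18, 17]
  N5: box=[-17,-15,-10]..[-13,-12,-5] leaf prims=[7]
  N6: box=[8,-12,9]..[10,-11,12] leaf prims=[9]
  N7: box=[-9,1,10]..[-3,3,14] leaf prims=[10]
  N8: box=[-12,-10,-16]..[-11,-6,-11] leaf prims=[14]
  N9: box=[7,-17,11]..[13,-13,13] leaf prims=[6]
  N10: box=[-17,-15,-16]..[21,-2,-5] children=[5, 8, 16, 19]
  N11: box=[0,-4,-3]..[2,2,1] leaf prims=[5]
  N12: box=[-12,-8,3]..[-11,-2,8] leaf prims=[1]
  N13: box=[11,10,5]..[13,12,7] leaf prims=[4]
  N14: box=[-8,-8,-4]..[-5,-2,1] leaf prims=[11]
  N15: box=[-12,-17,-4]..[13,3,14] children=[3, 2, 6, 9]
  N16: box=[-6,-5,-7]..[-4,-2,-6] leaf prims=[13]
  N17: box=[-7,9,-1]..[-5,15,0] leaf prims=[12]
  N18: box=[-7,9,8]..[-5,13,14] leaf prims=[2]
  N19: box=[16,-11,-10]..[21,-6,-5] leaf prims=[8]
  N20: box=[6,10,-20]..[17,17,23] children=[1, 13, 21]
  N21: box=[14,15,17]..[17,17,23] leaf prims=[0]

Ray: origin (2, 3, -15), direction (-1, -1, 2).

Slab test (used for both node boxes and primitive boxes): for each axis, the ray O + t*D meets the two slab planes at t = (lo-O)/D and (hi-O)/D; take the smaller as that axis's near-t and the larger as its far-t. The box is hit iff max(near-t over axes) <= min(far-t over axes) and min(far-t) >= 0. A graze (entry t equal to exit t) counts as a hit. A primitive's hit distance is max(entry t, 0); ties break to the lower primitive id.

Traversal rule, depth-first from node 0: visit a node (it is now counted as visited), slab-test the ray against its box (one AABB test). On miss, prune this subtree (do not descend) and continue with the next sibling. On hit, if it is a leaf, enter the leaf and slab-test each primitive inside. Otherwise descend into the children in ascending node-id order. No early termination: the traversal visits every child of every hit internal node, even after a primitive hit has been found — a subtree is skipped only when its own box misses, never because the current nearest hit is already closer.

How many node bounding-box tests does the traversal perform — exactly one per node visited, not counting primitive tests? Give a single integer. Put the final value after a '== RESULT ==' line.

Walk:
N0 x:[-19,19] y:[-14,20] z:[-5/2,19] -> hit [-5/2,19], descend [4, 10, 15, 20]
  N4 x:[7,9] y:[-12,-6] z:[7,29/2] -> miss, prune
  N10 x:[-19,19] y:[5,18] z:[-1/2,5] -> hit [5,5], descend [5, 8, 16, 19]
    N5 x:[15,19] y:[15,18] z:[5/2,5] -> miss, prune
    N8 x:[13,14] y:[9,13] z:[-1/2,2] -> miss, prune
    N16 x:[6,8] y:[5,8] z:[4,9/2] -> miss, prune
    N19 x:[-19,-14] y:[9,14] z:[5/2,5] -> miss, prune
  N15 x:[-11,14] y:[0,20] z:[11/2,29/2] -> hit [11/2,14], descend [2, 3, 6, 9]
    N2 x:[5,14] y:[0,11] z:[9,29/2] -> hit [9,11], descend [7, 12]
      N7 x:[5,11] y:[0,2] z:[25/2,29/2] -> miss, prune
      N12 x:[13,14] y:[5,11] z:[9,23/2] -> miss, prune
    N3 x:[0,10] y:[1,11] z:[11/2,8] -> hit [11/2,8], descend [11, 14]
      N11 x:[0,2] y:[1,7] z:[6,8] -> miss, prune
      N14 x:[7,10] y:[5,11] z:[11/2,8] -> hit [7,8] leaf, test {P11@t=7}
    N6 x:[-8,-6] y:[14,15] z:[12,27/2] -> miss, prune
    N9 x:[-11,-5] y:[16,20] z:[13,14] -> miss, prune
  N20 x:[-15,-4] y:[-14,-7] z:[-5/2,19] -> miss, prune

Visited [0, 4, 10, 5, 8, 16, 19, 15, 2, 7, 12, 3, 11, 14, 6, 9, 20]. Tests: 17 box, 1 leaf. Nearest: P11.

== RESULT ==
17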